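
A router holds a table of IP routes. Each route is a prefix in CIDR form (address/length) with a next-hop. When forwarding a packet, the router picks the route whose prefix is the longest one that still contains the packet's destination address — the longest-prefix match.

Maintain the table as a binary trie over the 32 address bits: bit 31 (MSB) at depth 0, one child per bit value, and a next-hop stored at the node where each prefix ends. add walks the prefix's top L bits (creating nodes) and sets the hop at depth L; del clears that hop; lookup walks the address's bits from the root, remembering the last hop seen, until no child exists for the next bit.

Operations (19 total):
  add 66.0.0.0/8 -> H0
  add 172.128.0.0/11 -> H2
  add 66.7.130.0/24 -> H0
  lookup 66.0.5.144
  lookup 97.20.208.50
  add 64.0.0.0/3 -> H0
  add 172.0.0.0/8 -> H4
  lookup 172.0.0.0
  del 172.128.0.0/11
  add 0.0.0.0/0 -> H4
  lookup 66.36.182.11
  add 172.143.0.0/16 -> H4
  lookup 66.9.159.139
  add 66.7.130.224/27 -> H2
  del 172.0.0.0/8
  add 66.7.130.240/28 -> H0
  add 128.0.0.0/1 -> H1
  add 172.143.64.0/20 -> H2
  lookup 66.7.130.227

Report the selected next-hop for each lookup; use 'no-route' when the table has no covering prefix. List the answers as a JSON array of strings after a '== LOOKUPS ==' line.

Trace:
  add 66.0.0.0/8 -> H0 at depth 8
  add 172.128.0.0/11 -> H2 at depth 11
  add 66.7.130.0/24 -> H0 at depth 24
  Q 66.0.5.144: descend 0100001000000 ; hops seen [H0] ; pick H0
  Q 97.20.208.50: descend 01 ; hops seen [∅] ; pick no-route
  add 64.0.0.0/3 -> H0 at depth 3
  add 172.0.0.0/8 -> H4 at depth 8
  Q 172.0.0.0: descend 10101100 ; hops seen [H4] ; pick H4
  - 172.128.0.0/11 clear@11
  add 0.0.0.0/0 -> H4 at depth 0
  Q 66.36.182.11: descend 0100001000 ; hops seen [H4,H0,H0] ; pick H0
  add 172.143.0.0/16 -> H4 at depth 16
  Q 66.9.159.139: descend 010000100000 ; hops seen [H4,H0,H0] ; pick H0
  add 66.7.130.224/27 -> H2 at depth 27
  - 172.0.0.0/8 clear@8
  add 66.7.130.240/28 -> H0 at depth 28
  add 128.0.0.0/1 -> H1 at depth 1
  add 172.143.64.0/20 -> H2 at depth 20
  Q 66.7.130.227: descend 010000100000011110000010111 ; hops seen [H4,H0,H0,H0,H2] ; pick H2

== LOOKUPS ==
["H0","no-route","H4","H0","H0","H2"]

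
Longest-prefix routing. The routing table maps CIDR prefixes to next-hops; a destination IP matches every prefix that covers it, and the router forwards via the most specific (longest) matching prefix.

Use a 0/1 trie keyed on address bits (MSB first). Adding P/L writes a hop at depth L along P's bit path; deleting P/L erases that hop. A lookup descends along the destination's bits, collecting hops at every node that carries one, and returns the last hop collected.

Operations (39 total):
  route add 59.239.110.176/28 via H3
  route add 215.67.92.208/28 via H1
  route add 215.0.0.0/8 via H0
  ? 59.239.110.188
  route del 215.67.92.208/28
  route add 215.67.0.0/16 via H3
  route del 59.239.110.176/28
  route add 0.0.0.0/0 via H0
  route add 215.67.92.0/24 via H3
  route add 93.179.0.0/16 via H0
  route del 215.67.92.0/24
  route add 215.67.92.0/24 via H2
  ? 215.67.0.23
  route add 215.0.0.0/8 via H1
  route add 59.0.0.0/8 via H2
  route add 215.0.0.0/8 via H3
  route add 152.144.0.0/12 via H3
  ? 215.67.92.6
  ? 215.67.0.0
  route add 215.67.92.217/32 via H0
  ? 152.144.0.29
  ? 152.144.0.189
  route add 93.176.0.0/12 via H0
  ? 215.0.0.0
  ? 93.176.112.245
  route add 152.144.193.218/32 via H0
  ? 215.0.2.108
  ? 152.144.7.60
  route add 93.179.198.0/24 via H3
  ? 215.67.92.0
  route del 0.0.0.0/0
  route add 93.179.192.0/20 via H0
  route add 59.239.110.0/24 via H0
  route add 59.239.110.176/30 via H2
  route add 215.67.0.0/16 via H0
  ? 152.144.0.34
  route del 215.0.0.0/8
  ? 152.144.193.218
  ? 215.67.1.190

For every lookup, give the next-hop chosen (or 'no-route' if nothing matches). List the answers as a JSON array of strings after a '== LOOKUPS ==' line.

Process each operation:
  + 59.239.110.176/28 (H3) depth=28
  + 215.67.92.208/28 (H1) depth=28
  + 215.0.0.0/8 (H0) depth=8
  lookup 59.239.110.188: bits 0011101111101111011011101011 walk d0:-→d1:-→d2:-→d3:-→d4:-→d5:-→d6:-→d7:-→d8:-→d9:-→d10:-→d11:-→d12:-→d13:-→d14:-→d15:-→d16:-→d17:-→d18:-→d19:-→d20:-→d21:-→d22:-→d23:-→d24:-→d25:-→d26:-→d27:-→d28:H3 -> H3
  del 215.67.92.208/28 (clear depth 28)
  + 215.67.0.0/16 (H3) depth=16
  del 59.239.110.176/28 (clear depth 28)
  + 0.0.0.0/0 (H0) depth=0
  + 215.67.92.0/24 (H3) depth=24
  + 93.179.0.0/16 (H0) depth=16
  del 215.67.92.0/24 (clear depth 24)
  + 215.67.92.0/24 (H2) depth=24
  lookup 215.67.0.23: bits 11010111010000110 walk d0:H0→d1:-→d2:-→d3:-→d4:-→d5:-→d6:-→d7:-→d8:H0→d9:-→d10:-→d11:-→d12:-→d13:-→d14:-→d15:-→d16:H3→d17:- -> H3
  + 215.0.0.0/8 (H1) depth=8
  + 59.0.0.0/8 (H2) depth=8
  + 215.0.0.0/8 (H3) depth=8
  + 152.144.0.0/12 (H3) depth=12
  lookup 215.67.92.6: bits 110101110100001101011100 walk d0:H0→d1:-→d2:-→d3:-→d4:-→d5:-→d6:-→d7:-→d8:H3→d9:-→d10:-→d11:-→d12:-→d13:-→d14:-→d15:-→d16:H3→d17:-→d18:-→d19:-→d20:-→d21:-→d22:-→d23:-→d24:H2 -> H2
  lookup 215.67.0.0: bits 11010111010000110 walk d0:H0→d1:-→d2:-→d3:-→d4:-→d5:-→d6:-→d7:-→d8:H3→d9:-→d10:-→d11:-→d12:-→d13:-→d14:-→d15:-→d16:H3→d17:- -> H3
  + 215.67.92.217/32 (H0) depth=32
  lookup 152.144.0.29: bits 100110001001 walk d0:H0→d1:-→d2:-→d3:-→d4:-→d5:-→d6:-→d7:-→d8:-→d9:-→d10:-→d11:-→d12:H3 -> H3
  lookup 152.144.0.189: bits 100110001001 walk d0:H0→d1:-→d2:-→d3:-→d4:-→d5:-→d6:-→d7:-→d8:-→d9:-→d10:-→d11:-→d12:H3 -> H3
  + 93.176.0.0/12 (H0) depth=12
  lookup 215.0.0.0: bits 110101110 walk d0:H0→d1:-→d2:-→d3:-→d4:-→d5:-→d6:-→d7:-→d8:H3→d9:- -> H3
  lookup 93.176.112.245: bits 01011101101100 walk d0:H0→d1:-→d2:-→d3:-→d4:-→d5:-→d6:-→d7:-→d8:-→d9:-→d10:-→d11:-→d12:H0→d13:-→d14:- -> H0
  + 152.144.193.218/32 (H0) depth=32
  lookup 215.0.2.108: bits 110101110 walk d0:H0→d1:-→d2:-→d3:-→d4:-→d5:-→d6:-→d7:-→d8:H3→d9:- -> H3
  lookup 152.144.7.60: bits 1001100010010000 walk d0:H0→d1:-→d2:-→d3:-→d4:-→d5:-→d6:-→d7:-→d8:-→d9:-→d10:-→d11:-→d12:H3→d13:-→d14:-→d15:-→d16:- -> H3
  + 93.179.198.0/24 (H3) depth=24
  lookup 215.67.92.0: bits 110101110100001101011100 walk d0:H0→d1:-→d2:-→d3:-→d4:-→d5:-→d6:-→d7:-→d8:H3→d9:-→d10:-→d11:-→d12:-→d13:-→d14:-→d15:-→d16:H3→d17:-→d18:-→d19:-→d20:-→d21:-→d22:-→d23:-→d24:H2 -> H2
  del 0.0.0.0/0 (clear depth 0)
  + 93.179.192.0/20 (H0) depth=20
  + 59.239.110.0/24 (H0) depth=24
  + 59.239.110.176/30 (H2) depth=30
  + 215.67.0.0/16 (H0) depth=16
  lookup 152.144.0.34: bits 1001100010010000 walk d0:-→d1:-→d2:-→d3:-→d4:-→d5:-→d6:-→d7:-→d8:-→d9:-→d10:-→d11:-→d12:H3→d13:-→d14:-→d15:-→d16:- -> H3
  del 215.0.0.0/8 (clear depth 8)
  lookup 152.144.193.218: bits 10011000100100001100000111011010 walk d0:-→d1:-→d2:-→d3:-→d4:-→d5:-→d6:-→d7:-→d8:-→d9:-→d10:-→d11:-→d12:H3→d13:-→d14:-→d15:-→d16:-→d17:-→d18:-→d19:-→d20:-→d21:-→d22:-→d23:-→d24:-→d25:-→d26:-→d27:-→d28:-→d29:-→d30:-→d31:-→d32:H0 -> H0
  lookup 215.67.1.190: bits 11010111010000110 walk d0:-→d1:-→d2:-→d3:-→d4:-→d5:-→d6:-→d7:-→d8:-→d9:-→d10:-→d11:-→d12:-→d13:-→d14:-→d15:-→d16:H0→d17:- -> H0

== LOOKUPS ==
["H3","H3","H2","H3","H3","H3","H3","H0","H3","H3","H2","H3","H0","H0"]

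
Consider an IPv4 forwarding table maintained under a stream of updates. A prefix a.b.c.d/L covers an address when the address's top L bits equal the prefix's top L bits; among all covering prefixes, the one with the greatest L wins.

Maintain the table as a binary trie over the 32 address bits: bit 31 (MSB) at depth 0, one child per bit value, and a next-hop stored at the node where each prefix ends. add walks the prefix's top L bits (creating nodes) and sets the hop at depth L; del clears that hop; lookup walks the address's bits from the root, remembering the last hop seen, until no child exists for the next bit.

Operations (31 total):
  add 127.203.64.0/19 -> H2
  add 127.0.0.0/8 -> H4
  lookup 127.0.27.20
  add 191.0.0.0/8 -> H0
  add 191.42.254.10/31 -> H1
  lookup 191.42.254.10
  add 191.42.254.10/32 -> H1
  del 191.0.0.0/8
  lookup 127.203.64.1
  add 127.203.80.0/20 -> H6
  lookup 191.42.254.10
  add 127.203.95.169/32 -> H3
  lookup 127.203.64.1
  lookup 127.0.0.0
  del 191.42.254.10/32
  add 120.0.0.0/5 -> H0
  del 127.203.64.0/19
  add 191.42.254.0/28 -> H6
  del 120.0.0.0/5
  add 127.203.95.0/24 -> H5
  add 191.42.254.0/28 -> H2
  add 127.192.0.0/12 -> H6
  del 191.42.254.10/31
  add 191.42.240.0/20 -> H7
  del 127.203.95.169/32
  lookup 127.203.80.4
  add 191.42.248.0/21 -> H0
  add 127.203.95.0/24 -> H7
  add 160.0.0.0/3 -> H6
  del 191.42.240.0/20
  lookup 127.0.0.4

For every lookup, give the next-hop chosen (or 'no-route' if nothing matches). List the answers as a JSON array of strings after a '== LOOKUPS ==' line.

Apply in order:
  + 127.203.64.0/19 (H2) depth=19
  + 127.0.0.0/8 (H4) depth=8
  lookup 127.0.27.20: bits 01111111 walk d0:-→d1:-→d2:-→d3:-→d4:-→d5:-→d6:-→d7:-→d8:H4 -> H4
  + 191.0.0.0/8 (H0) depth=8
  + 191.42.254.10/31 (H1) depth=31
  lookup 191.42.254.10: bits 1011111100101010111111100000101 walk d0:-→d1:-→d2:-→d3:-→d4:-→d5:-→d6:-→d7:-→d8:H0→d9:-→d10:-→d11:-→d12:-→d13:-→d14:-→d15:-→d16:-→d17:-→d18:-→d19:-→d20:-→d21:-→d22:-→d23:-→d24:-→d25:-→d26:-→d27:-→d28:-→d29:-→d30:-→d31:H1 -> H1
  + 191.42.254.10/32 (H1) depth=32
  del 191.0.0.0/8 (clear depth 8)
  lookup 127.203.64.1: bits 0111111111001011010 walk d0:-→d1:-→d2:-→d3:-→d4:-→d5:-→d6:-→d7:-→d8:H4→d9:-→d10:-→d11:-→d12:-→d13:-→d14:-→d15:-→d16:-→d17:-→d18:-→d19:H2 -> H2
  + 127.203.80.0/20 (H6) depth=20
  lookup 191.42.254.10: bits 10111111001010101111111000001010 walk d0:-→d1:-→d2:-→d3:-→d4:-→d5:-→d6:-→d7:-→d8:-→d9:-→d10:-→d11:-→d12:-→d13:-→d14:-→d15:-→d16:-→d17:-→d18:-→d19:-→d20:-→d21:-→d22:-→d23:-→d24:-→d25:-→d26:-→d27:-→d28:-→d29:-→d30:-→d31:H1→d32:H1 -> H1
  + 127.203.95.169/32 (H3) depth=32
  lookup 127.203.64.1: bits 0111111111001011010 walk d0:-→d1:-→d2:-→d3:-→d4:-→d5:-→d6:-→d7:-→d8:H4→d9:-→d10:-→d11:-→d12:-→d13:-→d14:-→d15:-→d16:-→d17:-→d18:-→d19:H2 -> H2
  lookup 127.0.0.0: bits 01111111 walk d0:-→d1:-→d2:-→d3:-→d4:-→d5:-→d6:-→d7:-→d8:H4 -> H4
  del 191.42.254.10/32 (clear depth 32)
  + 120.0.0.0/5 (H0) depth=5
  del 127.203.64.0/19 (clear depth 19)
  + 191.42.254.0/28 (H6) depth=28
  del 120.0.0.0/5 (clear depth 5)
  + 127.203.95.0/24 (H5) depth=24
  + 191.42.254.0/28 (H2) depth=28
  + 127.192.0.0/12 (H6) depth=12
  del 191.42.254.10/31 (clear depth 31)
  + 191.42.240.0/20 (H7) depth=20
  del 127.203.95.169/32 (clear depth 32)
  lookup 127.203.80.4: bits 01111111110010110101 walk d0:-→d1:-→d2:-→d3:-→d4:-→d5:-→d6:-→d7:-→d8:H4→d9:-→d10:-→d11:-→d12:H6→d13:-→d14:-→d15:-→d16:-→d17:-→d18:-→d19:-→d20:H6 -> H6
  + 191.42.248.0/21 (H0) depth=21
  + 127.203.95.0/24 (H7) depth=24
  + 160.0.0.0/3 (H6) depth=3
  del 191.42.240.0/20 (clear depth 20)
  lookup 127.0.0.4: bits 01111111 walk d0:-→d1:-→d2:-→d3:-→d4:-→d5:-→d6:-→d7:-→d8:H4 -> H4

== LOOKUPS ==
["H4","H1","H2","H1","H2","H4","H6","H4"]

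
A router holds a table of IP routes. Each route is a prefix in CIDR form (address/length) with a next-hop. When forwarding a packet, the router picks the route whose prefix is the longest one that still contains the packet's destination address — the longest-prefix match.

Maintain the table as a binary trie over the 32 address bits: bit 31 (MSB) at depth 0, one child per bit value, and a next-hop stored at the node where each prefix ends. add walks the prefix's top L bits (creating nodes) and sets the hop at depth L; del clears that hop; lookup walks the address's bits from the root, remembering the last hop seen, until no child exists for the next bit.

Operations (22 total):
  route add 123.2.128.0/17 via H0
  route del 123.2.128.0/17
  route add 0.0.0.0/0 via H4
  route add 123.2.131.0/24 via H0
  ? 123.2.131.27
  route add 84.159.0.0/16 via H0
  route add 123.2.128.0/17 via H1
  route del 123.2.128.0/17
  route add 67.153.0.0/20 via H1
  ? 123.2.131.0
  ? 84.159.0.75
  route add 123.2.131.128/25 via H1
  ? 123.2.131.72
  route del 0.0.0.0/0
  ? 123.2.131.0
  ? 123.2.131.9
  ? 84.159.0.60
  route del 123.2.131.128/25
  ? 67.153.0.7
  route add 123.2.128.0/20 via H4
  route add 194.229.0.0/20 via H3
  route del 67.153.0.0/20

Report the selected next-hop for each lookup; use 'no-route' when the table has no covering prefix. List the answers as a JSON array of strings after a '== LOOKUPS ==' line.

Trace:
  + 123.2.128.0/17 (H0) depth=17
  del 123.2.128.0/17 (clear depth 17)
  + 0.0.0.0/0 (H4) depth=0
  + 123.2.131.0/24 (H0) depth=24
  ? 123.2.131.27  path d0:H4→d1:-→d2:-→d3:-→d4:-→d5:-→d6:-→d7:-→d8:-→d9:-→d10:-→d11:-→d12:-→d13:-→d14:-→d15:-→d16:-→d17:-→d18:-→d19:-→d20:-→d21:-→d22:-→d23:-→d24:H0  best=H0
  + 84.159.0.0/16 (H0) depth=16
  + 123.2.128.0/17 (H1) depth=17
  del 123.2.128.0/17 (clear depth 17)
  + 67.153.0.0/20 (H1) depth=20
  ? 123.2.131.0  path d0:H4→d1:-→d2:-→d3:-→d4:-→d5:-→d6:-→d7:-→d8:-→d9:-→d10:-→d11:-→d12:-→d13:-→d14:-→d15:-→d16:-→d17:-→d18:-→d19:-→d20:-→d21:-→d22:-→d23:-→d24:H0  best=H0
  ? 84.159.0.75  path d0:H4→d1:-→d2:-→d3:-→d4:-→d5:-→d6:-→d7:-→d8:-→d9:-→d10:-→d11:-→d12:-→d13:-→d14:-→d15:-→d16:H0  best=H0
  + 123.2.131.128/25 (H1) depth=25
  ? 123.2.131.72  path d0:H4→d1:-→d2:-→d3:-→d4:-→d5:-→d6:-→d7:-→d8:-→d9:-→d10:-→d11:-→d12:-→d13:-→d14:-→d15:-→d16:-→d17:-→d18:-→d19:-→d20:-→d21:-→d22:-→d23:-→d24:H0  best=H0
  del 0.0.0.0/0 (clear depth 0)
  ? 123.2.131.0  path d0:-→d1:-→d2:-→d3:-→d4:-→d5:-→d6:-→d7:-→d8:-→d9:-→d10:-→d11:-→d12:-→d13:-→d14:-→d15:-→d16:-→d17:-→d18:-→d19:-→d20:-→d21:-→d22:-→d23:-→d24:H0  best=H0
  ? 123.2.131.9  path d0:-→d1:-→d2:-→d3:-→d4:-→d5:-→d6:-→d7:-→d8:-→d9:-→d10:-→d11:-→d12:-→d13:-→d14:-→d15:-→d16:-→d17:-→d18:-→d19:-→d20:-→d21:-→d22:-→d23:-→d24:H0  best=H0
  ? 84.159.0.60  path d0:-→d1:-→d2:-→d3:-→d4:-→d5:-→d6:-→d7:-→d8:-→d9:-→d10:-→d11:-→d12:-→d13:-→d14:-→d15:-→d16:H0  best=H0
  del 123.2.131.128/25 (clear depth 25)
  ? 67.153.0.7  path d0:-→d1:-→d2:-→d3:-→d4:-→d5:-→d6:-→d7:-→d8:-→d9:-→d10:-→d11:-→d12:-→d13:-→d14:-→d15:-→d16:-→d17:-→d18:-→d19:-→d20:H1  best=H1
  + 123.2.128.0/20 (H4) depth=20
  + 194.229.0.0/20 (H3) depth=20
  del 67.153.0.0/20 (clear depth 20)

== LOOKUPS ==
["H0","H0","H0","H0","H0","H0","H0","H1"]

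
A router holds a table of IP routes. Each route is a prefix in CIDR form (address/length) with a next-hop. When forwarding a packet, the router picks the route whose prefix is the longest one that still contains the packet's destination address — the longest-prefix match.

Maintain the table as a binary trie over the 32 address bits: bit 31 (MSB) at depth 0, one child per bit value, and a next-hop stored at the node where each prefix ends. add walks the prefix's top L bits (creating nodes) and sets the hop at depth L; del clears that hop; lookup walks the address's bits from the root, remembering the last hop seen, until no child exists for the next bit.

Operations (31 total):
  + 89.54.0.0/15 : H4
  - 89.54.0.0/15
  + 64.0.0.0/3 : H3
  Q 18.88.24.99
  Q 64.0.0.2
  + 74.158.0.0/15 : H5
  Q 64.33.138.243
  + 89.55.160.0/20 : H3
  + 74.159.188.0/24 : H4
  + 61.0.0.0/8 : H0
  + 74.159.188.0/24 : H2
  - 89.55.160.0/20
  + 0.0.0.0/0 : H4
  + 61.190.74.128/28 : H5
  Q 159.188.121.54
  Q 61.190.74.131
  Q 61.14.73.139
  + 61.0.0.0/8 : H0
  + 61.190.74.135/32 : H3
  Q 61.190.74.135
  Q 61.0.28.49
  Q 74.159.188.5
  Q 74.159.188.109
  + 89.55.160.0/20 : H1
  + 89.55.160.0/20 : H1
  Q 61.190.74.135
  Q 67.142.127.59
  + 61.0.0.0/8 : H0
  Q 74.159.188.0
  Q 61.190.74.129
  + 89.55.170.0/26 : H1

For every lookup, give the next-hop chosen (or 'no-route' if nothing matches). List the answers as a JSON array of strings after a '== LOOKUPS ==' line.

Process each operation:
  add 89.54.0.0/15 -> H4 at depth 15
  - 89.54.0.0/15 clear@15
  add 64.0.0.0/3 -> H3 at depth 3
  ? 18.88.24.99  path d0:-→d1:-  best=no-route
  ? 64.0.0.2  path d0:-→d1:-→d2:-→d3:H3  best=H3
  add 74.158.0.0/15 -> H5 at depth 15
  ? 64.33.138.243  path d0:-→d1:-→d2:-→d3:H3→d4:-  best=H3
  add 89.55.160.0/20 -> H3 at depth 20
  add 74.159.188.0/24 -> H4 at depth 24
  add 61.0.0.0/8 -> H0 at depth 8
  add 74.159.188.0/24 -> H2 at depth 24
  - 89.55.160.0/20 clear@20
  add 0.0.0.0/0 -> H4 at depth 0
  add 61.190.74.128/28 -> H5 at depth 28
  ? 159.188.121.54  path d0:H4  best=H4
  ? 61.190.74.131  path d0:H4→d1:-→d2:-→d3:-→d4:-→d5:-→d6:-→d7:-→d8:H0→d9:-→d10:-→d11:-→d12:-→d13:-→d14:-→d15:-→d16:-→d17:-→d18:-→d19:-→d20:-→d21:-→d22:-→d23:-→d24:-→d25:-→d26:-→d27:-→d28:H5  best=H5
  ? 61.14.73.139  path d0:H4→d1:-→d2:-→d3:-→d4:-→d5:-→d6:-→d7:-→d8:H0  best=H0
  add 61.0.0.0/8 -> H0 at depth 8
  add 61.190.74.135/32 -> H3 at depth 32
  ? 61.190.74.135  path d0:H4→d1:-→d2:-→d3:-→d4:-→d5:-→d6:-→d7:-→d8:H0→d9:-→d10:-→d11:-→d12:-→d13:-→d14:-→d15:-→d16:-→d17:-→d18:-→d19:-→d20:-→d21:-→d22:-→d23:-→d24:-→d25:-→d26:-→d27:-→d28:H5→d29:-→d30:-→d31:-→d32:H3  best=H3
  ? 61.0.28.49  path d0:H4→d1:-→d2:-→d3:-→d4:-→d5:-→d6:-→d7:-→d8:H0  best=H0
  ? 74.159.188.5  path d0:H4→d1:-→d2:-→d3:H3→d4:-→d5:-→d6:-→d7:-→d8:-→d9:-→d10:-→d11:-→d12:-→d13:-→d14:-→d15:H5→d16:-→d17:-→d18:-→d19:-→d20:-→d21:-→d22:-→d23:-→d24:H2  best=H2
  ? 74.159.188.109  path d0:H4→d1:-→d2:-→d3:H3→d4:-→d5:-→d6:-→d7:-→d8:-→d9:-→d10:-→d11:-→d12:-→d13:-→d14:-→d15:H5→d16:-→d17:-→d18:-→d19:-→d20:-→d21:-→d22:-→d23:-→d24:H2  best=H2
  add 89.55.160.0/20 -> H1 at depth 20
  add 89.55.160.0/20 -> H1 at depth 20
  ? 61.190.74.135  path d0:H4→d1:-→d2:-→d3:-→d4:-→d5:-→d6:-→d7:-→d8:H0→d9:-→d10:-→d11:-→d12:-→d13:-→d14:-→d15:-→d16:-→d17:-→d18:-→d19:-→d20:-→d21:-→d22:-→d23:-→d24:-→d25:-→d26:-→d27:-→d28:H5→d29:-→d30:-→d31:-→d32:H3  best=H3
  ? 67.142.127.59  path d0:H4→d1:-→d2:-→d3:H3→d4:-  best=H3
  add 61.0.0.0/8 -> H0 at depth 8
  ? 74.159.188.0  path d0:H4→d1:-→d2:-→d3:H3→d4:-→d5:-→d6:-→d7:-→d8:-→d9:-→d10:-→d11:-→d12:-→d13:-→d14:-→d15:H5→d16:-→d17:-→d18:-→d19:-→d20:-→d21:-→d22:-→d23:-→d24:H2  best=H2
  ? 61.190.74.129  path d0:H4→d1:-→d2:-→d3:-→d4:-→d5:-→d6:-→d7:-→d8:H0→d9:-→d10:-→d11:-→d12:-→d13:-→d14:-→d15:-→d16:-→d17:-→d18:-→d19:-→d20:-→d21:-→d22:-→d23:-→d24:-→d25:-→d26:-→d27:-→d28:H5→d29:-  best=H5
  add 89.55.170.0/26 -> H1 at depth 26

== LOOKUPS ==
["no-route","H3","H3","H4","H5","H0","H3","H0","H2","H2","H3","H3","H2","H5"]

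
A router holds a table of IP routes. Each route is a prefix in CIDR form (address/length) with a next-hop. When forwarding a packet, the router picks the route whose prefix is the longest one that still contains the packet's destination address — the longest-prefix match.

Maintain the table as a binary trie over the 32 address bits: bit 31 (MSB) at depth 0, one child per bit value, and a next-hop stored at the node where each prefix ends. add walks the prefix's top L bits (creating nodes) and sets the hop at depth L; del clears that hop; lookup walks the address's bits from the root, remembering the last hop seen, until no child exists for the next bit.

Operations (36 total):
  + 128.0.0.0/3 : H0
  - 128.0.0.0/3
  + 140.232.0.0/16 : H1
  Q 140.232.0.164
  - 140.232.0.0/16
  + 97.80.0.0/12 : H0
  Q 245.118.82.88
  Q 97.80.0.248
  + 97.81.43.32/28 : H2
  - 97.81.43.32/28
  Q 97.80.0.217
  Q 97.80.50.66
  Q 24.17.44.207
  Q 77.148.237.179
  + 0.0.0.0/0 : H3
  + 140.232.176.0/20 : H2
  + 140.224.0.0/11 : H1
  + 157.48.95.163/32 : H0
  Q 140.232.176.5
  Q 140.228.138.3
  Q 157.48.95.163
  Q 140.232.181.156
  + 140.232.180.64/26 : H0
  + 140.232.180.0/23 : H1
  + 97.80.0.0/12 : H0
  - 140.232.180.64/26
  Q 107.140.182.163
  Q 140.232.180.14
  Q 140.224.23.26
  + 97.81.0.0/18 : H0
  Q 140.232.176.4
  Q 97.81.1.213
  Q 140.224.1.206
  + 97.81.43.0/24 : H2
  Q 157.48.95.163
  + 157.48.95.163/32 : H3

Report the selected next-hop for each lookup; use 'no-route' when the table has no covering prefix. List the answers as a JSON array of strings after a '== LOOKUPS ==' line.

Apply in order:
  + 128.0.0.0/3 (H0) depth=3
  - 128.0.0.0/3 clear@3
  + 140.232.0.0/16 (H1) depth=16
  lookup 140.232.0.164: bits 1000110011101000 walk d0:-→d1:-→d2:-→d3:-→d4:-→d5:-→d6:-→d7:-→d8:-→d9:-→d10:-→d11:-→d12:-→d13:-→d14:-→d15:-→d16:H1 -> H1
  - 140.232.0.0/16 clear@16
  + 97.80.0.0/12 (H0) depth=12
  lookup 245.118.82.88: bits 1 walk d0:-→d1:- -> no-route
  lookup 97.80.0.248: bits 011000010101 walk d0:-→d1:-→d2:-→d3:-→d4:-→d5:-→d6:-→d7:-→d8:-→d9:-→d10:-→d11:-→d12:H0 -> H0
  + 97.81.43.32/28 (H2) depth=28
  - 97.81.43.32/28 clear@28
  lookup 97.80.0.217: bits 011000010101000 walk d0:-→d1:-→d2:-→d3:-→d4:-→d5:-→d6:-→d7:-→d8:-→d9:-→d10:-→d11:-→d12:H0→d13:-→d14:-→d15:- -> H0
  lookup 97.80.50.66: bits 011000010101000 walk d0:-→d1:-→d2:-→d3:-→d4:-→d5:-→d6:-→d7:-→d8:-→d9:-→d10:-→d11:-→d12:H0→d13:-→d14:-→d15:- -> H0
  lookup 24.17.44.207: bits 0 walk d0:-→d1:- -> no-route
  lookup 77.148.237.179: bits 01 walk d0:-→d1:-→d2:- -> no-route
  + 0.0.0.0/0 (H3) depth=0
  + 140.232.176.0/20 (H2) depth=20
  + 140.224.0.0/11 (H1) depth=11
  + 157.48.95.163/32 (H0) depth=32
  lookup 140.232.176.5: bits 10001100111010001011 walk d0:H3→d1:-→d2:-→d3:-→d4:-→d5:-→d6:-→d7:-→d8:-→d9:-→d10:-→d11:H1→d12:-→d13:-→d14:-→d15:-→d16:-→d17:-→d18:-→d19:-→d20:H2 -> H2
  lookup 140.228.138.3: bits 100011001110 walk d0:H3→d1:-→d2:-→d3:-→d4:-→d5:-→d6:-→d7:-→d8:-→d9:-→d10:-→d11:H1→d12:- -> H1
  lookup 157.48.95.163: bits 10011101001100000101111110100011 walk d0:H3→d1:-→d2:-→d3:-→d4:-→d5:-→d6:-→d7:-→d8:-→d9:-→d10:-→d11:-→d12:-→d13:-→d14:-→d15:-→d16:-→d17:-→d18:-→d19:-→d20:-→d21:-→d22:-→d23:-→d24:-→d25:-→d26:-→d27:-→d28:-→d29:-→d30:-→d31:-→d32:H0 -> H0
  lookup 140.232.181.156: bits 10001100111010001011 walk d0:H3→d1:-→d2:-→d3:-→d4:-→d5:-→d6:-→d7:-→d8:-→d9:-→d10:-→d11:H1→d12:-→d13:-→d14:-→d15:-→d16:-→d17:-→d18:-→d19:-→d20:H2 -> H2
  + 140.232.180.64/26 (H0) depth=26
  + 140.232.180.0/23 (H1) depth=23
  + 97.80.0.0/12 (H0) depth=12
  - 140.232.180.64/26 clear@26
  lookup 107.140.182.163: bits 0110 walk d0:H3→d1:-→d2:-→d3:-→d4:- -> H3
  lookup 140.232.180.14: bits 1000110011101000101101000 walk d0:H3→d1:-→d2:-→d3:-→d4:-→d5:-→d6:-→d7:-→d8:-→d9:-→d10:-→d11:H1→d12:-→d13:-→d14:-→d15:-→d16:-→d17:-→d18:-→d19:-→d20:H2→d21:-→d22:-→d23:H1→d24:-→d25:- -> H1
  lookup 140.224.23.26: bits 100011001110 walk d0:H3→d1:-→d2:-→d3:-→d4:-→d5:-→d6:-→d7:-→d8:-→d9:-→d10:-→d11:H1→d12:- -> H1
  + 97.81.0.0/18 (H0) depth=18
  lookup 140.232.176.4: bits 100011001110100010110 walk d0:H3→d1:-→d2:-→d3:-→d4:-→d5:-→d6:-→d7:-→d8:-→d9:-→d10:-→d11:H1→d12:-→d13:-→d14:-→d15:-→d16:-→d17:-→d18:-→d19:-→d20:H2→d21:- -> H2
  lookup 97.81.1.213: bits 011000010101000100 walk d0:H3→d1:-→d2:-→d3:-→d4:-→d5:-→d6:-→d7:-→d8:-→d9:-→d10:-→d11:-→d12:H0→d13:-→d14:-→d15:-→d16:-→d17:-→d18:H0 -> H0
  lookup 140.224.1.206: bits 100011001110 walk d0:H3→d1:-→d2:-→d3:-→d4:-→d5:-→d6:-→d7:-→d8:-→d9:-→d10:-→d11:H1→d12:- -> H1
  + 97.81.43.0/24 (H2) depth=24
  lookup 157.48.95.163: bits 10011101001100000101111110100011 walk d0:H3→d1:-→d2:-→d3:-→d4:-→d5:-→d6:-→d7:-→d8:-→d9:-→d10:-→d11:-→d12:-→d13:-→d14:-→d15:-→d16:-→d17:-→d18:-→d19:-→d20:-→d21:-→d22:-→d23:-→d24:-→d25:-→d26:-→d27:-→d28:-→d29:-→d30:-→d31:-→d32:H0 -> H0
  + 157.48.95.163/32 (H3) depth=32

== LOOKUPS ==
["H1","no-route","H0","H0","H0","no-route","no-route","H2","H1","H0","H2","H3","H1","H1","H2","H0","H1","H0"]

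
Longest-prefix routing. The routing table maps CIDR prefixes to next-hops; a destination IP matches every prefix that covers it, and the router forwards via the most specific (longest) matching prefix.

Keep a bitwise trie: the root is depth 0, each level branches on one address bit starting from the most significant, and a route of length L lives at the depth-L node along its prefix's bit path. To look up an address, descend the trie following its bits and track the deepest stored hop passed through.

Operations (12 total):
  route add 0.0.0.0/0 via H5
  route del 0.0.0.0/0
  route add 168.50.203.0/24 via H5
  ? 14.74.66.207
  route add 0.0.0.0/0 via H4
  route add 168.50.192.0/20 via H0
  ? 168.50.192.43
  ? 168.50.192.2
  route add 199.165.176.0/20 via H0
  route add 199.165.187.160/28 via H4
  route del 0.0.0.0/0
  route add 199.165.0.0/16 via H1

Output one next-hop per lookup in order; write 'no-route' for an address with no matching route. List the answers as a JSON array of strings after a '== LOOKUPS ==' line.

Process each operation:
  + 0.0.0.0/0 (H5) depth=0
  - 0.0.0.0/0 clear@0
  + 168.50.203.0/24 (H5) depth=24
  Q 14.74.66.207: descend ε ; hops seen [∅] ; pick no-route
  + 0.0.0.0/0 (H4) depth=0
  + 168.50.192.0/20 (H0) depth=20
  Q 168.50.192.43: descend 10101000001100101100 ; hops seen [H4,H0] ; pick H0
  Q 168.50.192.2: descend 10101000001100101100 ; hops seen [H4,H0] ; pick H0
  + 199.165.176.0/20 (H0) depth=20
  + 199.165.187.160/28 (H4) depth=28
  - 0.0.0.0/0 clear@0
  + 199.165.0.0/16 (H1) depth=16

== LOOKUPS ==
["no-route","H0","H0"]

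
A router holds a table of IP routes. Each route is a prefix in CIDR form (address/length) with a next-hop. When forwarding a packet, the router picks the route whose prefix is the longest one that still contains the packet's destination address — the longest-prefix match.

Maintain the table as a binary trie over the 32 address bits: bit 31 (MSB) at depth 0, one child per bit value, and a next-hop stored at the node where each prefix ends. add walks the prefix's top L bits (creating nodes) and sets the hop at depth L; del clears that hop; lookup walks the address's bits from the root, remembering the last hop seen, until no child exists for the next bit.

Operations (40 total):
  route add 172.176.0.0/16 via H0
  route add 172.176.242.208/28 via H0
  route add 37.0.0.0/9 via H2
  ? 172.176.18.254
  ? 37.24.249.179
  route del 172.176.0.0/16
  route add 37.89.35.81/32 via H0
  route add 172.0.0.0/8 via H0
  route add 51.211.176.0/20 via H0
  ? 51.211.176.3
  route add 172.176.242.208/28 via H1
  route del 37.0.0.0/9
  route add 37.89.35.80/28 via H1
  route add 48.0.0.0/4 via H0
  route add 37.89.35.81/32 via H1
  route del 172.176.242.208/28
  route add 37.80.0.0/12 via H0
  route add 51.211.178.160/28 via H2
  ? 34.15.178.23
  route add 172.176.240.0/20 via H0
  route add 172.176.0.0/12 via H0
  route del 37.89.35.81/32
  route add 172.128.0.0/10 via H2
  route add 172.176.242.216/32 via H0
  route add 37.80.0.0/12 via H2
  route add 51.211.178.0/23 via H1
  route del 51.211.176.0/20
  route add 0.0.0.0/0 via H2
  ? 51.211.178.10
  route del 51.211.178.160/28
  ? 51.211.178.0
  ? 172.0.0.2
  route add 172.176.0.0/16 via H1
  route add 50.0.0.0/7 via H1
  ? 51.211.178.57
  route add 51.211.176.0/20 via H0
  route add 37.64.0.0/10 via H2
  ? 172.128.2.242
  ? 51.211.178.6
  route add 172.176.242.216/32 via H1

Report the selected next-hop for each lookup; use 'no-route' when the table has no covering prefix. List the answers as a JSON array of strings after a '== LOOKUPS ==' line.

Process each operation:
  add 172.176.0.0/16 -> H0 at depth 16
  add 172.176.242.208/28 -> H0 at depth 28
  add 37.0.0.0/9 -> H2 at depth 9
  Q 172.176.18.254: descend 1010110010110000 ; hops seen [H0] ; pick H0
  Q 37.24.249.179: descend 001001010 ; hops seen [H2] ; pick H2
  del 172.176.0.0/16 (clear depth 16)
  add 37.89.35.81/32 -> H0 at depth 32
  add 172.0.0.0/8 -> H0 at depth 8
  add 51.211.176.0/20 -> H0 at depth 20
  Q 51.211.176.3: descend 00110011110100111011 ; hops seen [H0] ; pick H0
  add 172.176.242.208/28 -> H1 at depth 28
  del 37.0.0.0/9 (clear depth 9)
  add 37.89.35.80/28 -> H1 at depth 28
  add 48.0.0.0/4 -> H0 at depth 4
  add 37.89.35.81/32 -> H1 at depth 32
  del 172.176.242.208/28 (clear depth 28)
  add 37.80.0.0/12 -> H0 at depth 12
  add 51.211.178.160/28 -> H2 at depth 28
  Q 34.15.178.23: descend 00100 ; hops seen [∅] ; pick no-route
  add 172.176.240.0/20 -> H0 at depth 20
  add 172.176.0.0/12 -> H0 at depth 12
  del 37.89.35.81/32 (clear depth 32)
  add 172.128.0.0/10 -> H2 at depth 10
  add 172.176.242.216/32 -> H0 at depth 32
  add 37.80.0.0/12 -> H2 at depth 12
  add 51.211.178.0/23 -> H1 at depth 23
  del 51.211.176.0/20 (clear depth 20)
  add 0.0.0.0/0 -> H2 at depth 0
  Q 51.211.178.10: descend 001100111101001110110010 ; hops seen [H2,H0,H1] ; pick H1
  del 51.211.178.160/28 (clear depth 28)
  Q 51.211.178.0: descend 001100111101001110110010 ; hops seen [H2,H0,H1] ; pick H1
  Q 172.0.0.2: descend 10101100 ; hops seen [H2,H0] ; pick H0
  add 172.176.0.0/16 -> H1 at depth 16
  add 50.0.0.0/7 -> H1 at depth 7
  Q 51.211.178.57: descend 001100111101001110110010 ; hops seen [H2,H0,H1,H1] ; pick H1
  add 51.211.176.0/20 -> H0 at depth 20
  add 37.64.0.0/10 -> H2 at depth 10
  Q 172.128.2.242: descend 1010110010 ; hops seen [H2,H0,H2] ; pick H2
  Q 51.211.178.6: descend 001100111101001110110010 ; hops seen [H2,H0,H1,H0,H1] ; pick H1
  add 172.176.242.216/32 -> H1 at depth 32

== LOOKUPS ==
["H0","H2","H0","no-route","H1","H1","H0","H1","H2","H1"]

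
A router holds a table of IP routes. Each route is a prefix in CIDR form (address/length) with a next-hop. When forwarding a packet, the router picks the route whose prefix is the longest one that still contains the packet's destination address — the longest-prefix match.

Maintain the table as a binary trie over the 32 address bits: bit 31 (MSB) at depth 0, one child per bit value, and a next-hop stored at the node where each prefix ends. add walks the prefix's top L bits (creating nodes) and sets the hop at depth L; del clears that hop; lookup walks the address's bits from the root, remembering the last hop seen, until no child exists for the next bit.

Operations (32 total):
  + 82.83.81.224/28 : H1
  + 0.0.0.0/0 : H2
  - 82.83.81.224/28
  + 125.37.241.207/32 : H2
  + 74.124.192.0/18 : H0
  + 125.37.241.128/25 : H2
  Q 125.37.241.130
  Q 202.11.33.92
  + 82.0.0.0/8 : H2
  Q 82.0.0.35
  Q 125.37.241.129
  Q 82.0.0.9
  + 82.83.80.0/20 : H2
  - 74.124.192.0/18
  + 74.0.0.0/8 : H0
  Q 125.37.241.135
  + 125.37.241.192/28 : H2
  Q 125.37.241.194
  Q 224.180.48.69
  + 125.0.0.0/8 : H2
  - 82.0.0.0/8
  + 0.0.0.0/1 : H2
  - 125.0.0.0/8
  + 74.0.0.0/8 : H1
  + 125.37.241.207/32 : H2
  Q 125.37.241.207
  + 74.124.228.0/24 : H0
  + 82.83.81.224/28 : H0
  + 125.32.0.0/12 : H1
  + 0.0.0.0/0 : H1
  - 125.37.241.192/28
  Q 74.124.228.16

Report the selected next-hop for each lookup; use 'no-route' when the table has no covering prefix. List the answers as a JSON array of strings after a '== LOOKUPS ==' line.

Trace:
  add 82.83.81.224/28 -> H1 at depth 28
  add 0.0.0.0/0 -> H2 at depth 0
  - 82.83.81.224/28 clear@28
  add 125.37.241.207/32 -> H2 at depth 32
  add 74.124.192.0/18 -> H0 at depth 18
  add 125.37.241.128/25 -> H2 at depth 25
  lookup 125.37.241.130: bits 0111110100100101111100011 walk d0:H2→d1:-→d2:-→d3:-→d4:-→d5:-→d6:-→d7:-→d8:-→d9:-→d10:-→d11:-→d12:-→d13:-→d14:-→d15:-→d16:-→d17:-→d18:-→d19:-→d20:-→d21:-→d22:-→d23:-→d24:-→d25:H2 -> H2
  lookup 202.11.33.92: bits ε walk d0:H2 -> H2
  add 82.0.0.0/8 -> H2 at depth 8
  lookup 82.0.0.35: bits 010100100 walk d0:H2→d1:-→d2:-→d3:-→d4:-→d5:-→d6:-→d7:-→d8:H2→d9:- -> H2
  lookup 125.37.241.129: bits 0111110100100101111100011 walk d0:H2→d1:-→d2:-→d3:-→d4:-→d5:-→d6:-→d7:-→d8:-→d9:-→d10:-→d11:-→d12:-→d13:-→d14:-→d15:-→d16:-→d17:-→d18:-→d19:-→d20:-→d21:-→d22:-→d23:-→d24:-→d25:H2 -> H2
  lookup 82.0.0.9: bits 010100100 walk d0:H2→d1:-→d2:-→d3:-→d4:-→d5:-→d6:-→d7:-→d8:H2→d9:- -> H2
  add 82.83.80.0/20 -> H2 at depth 20
  - 74.124.192.0/18 clear@18
  add 74.0.0.0/8 -> H0 at depth 8
  lookup 125.37.241.135: bits 0111110100100101111100011 walk d0:H2→d1:-→d2:-→d3:-→d4:-→d5:-→d6:-→d7:-→d8:-→d9:-→d10:-→d11:-→d12:-→d13:-→d14:-→d15:-→d16:-→d17:-→d18:-→d19:-→d20:-→d21:-→d22:-→d23:-→d24:-→d25:H2 -> H2
  add 125.37.241.192/28 -> H2 at depth 28
  lookup 125.37.241.194: bits 0111110100100101111100011100 walk d0:H2→d1:-→d2:-→d3:-→d4:-→d5:-→d6:-→d7:-→d8:-→d9:-→d10:-→d11:-→d12:-→d13:-→d14:-→d15:-→d16:-→d17:-→d18:-→d19:-→d20:-→d21:-→d22:-→d23:-→d24:-→d25:H2→d26:-→d27:-→d28:H2 -> H2
  lookup 224.180.48.69: bits ε walk d0:H2 -> H2
  add 125.0.0.0/8 -> H2 at depth 8
  - 82.0.0.0/8 clear@8
  add 0.0.0.0/1 -> H2 at depth 1
  - 125.0.0.0/8 clear@8
  add 74.0.0.0/8 -> H1 at depth 8
  add 125.37.241.207/32 -> H2 at depth 32
  lookup 125.37.241.207: bits 01111101001001011111000111001111 walk d0:H2→d1:H2→d2:-→d3:-→d4:-→d5:-→d6:-→d7:-→d8:-→d9:-→d10:-→d11:-→d12:-→d13:-→d14:-→d15:-→d16:-→d17:-→d18:-→d19:-→d20:-→d21:-→d22:-→d23:-→d24:-→d25:H2→d26:-→d27:-→d28:H2→d29:-→d30:-→d31:-→d32:H2 -> H2
  add 74.124.228.0/24 -> H0 at depth 24
  add 82.83.81.224/28 -> H0 at depth 28
  add 125.32.0.0/12 -> H1 at depth 12
  add 0.0.0.0/0 -> H1 at depth 0
  - 125.37.241.192/28 clear@28
  lookup 74.124.228.16: bits 010010100111110011100100 walk d0:H1→d1:H2→d2:-→d3:-→d4:-→d5:-→d6:-→d7:-→d8:H1→d9:-→d10:-→d11:-→d12:-→d13:-→d14:-→d15:-→d16:-→d17:-→d18:-→d19:-→d20:-→d21:-→d22:-→d23:-→d24:H0 -> H0

== LOOKUPS ==
["H2","H2","H2","H2","H2","H2","H2","H2","H2","H0"]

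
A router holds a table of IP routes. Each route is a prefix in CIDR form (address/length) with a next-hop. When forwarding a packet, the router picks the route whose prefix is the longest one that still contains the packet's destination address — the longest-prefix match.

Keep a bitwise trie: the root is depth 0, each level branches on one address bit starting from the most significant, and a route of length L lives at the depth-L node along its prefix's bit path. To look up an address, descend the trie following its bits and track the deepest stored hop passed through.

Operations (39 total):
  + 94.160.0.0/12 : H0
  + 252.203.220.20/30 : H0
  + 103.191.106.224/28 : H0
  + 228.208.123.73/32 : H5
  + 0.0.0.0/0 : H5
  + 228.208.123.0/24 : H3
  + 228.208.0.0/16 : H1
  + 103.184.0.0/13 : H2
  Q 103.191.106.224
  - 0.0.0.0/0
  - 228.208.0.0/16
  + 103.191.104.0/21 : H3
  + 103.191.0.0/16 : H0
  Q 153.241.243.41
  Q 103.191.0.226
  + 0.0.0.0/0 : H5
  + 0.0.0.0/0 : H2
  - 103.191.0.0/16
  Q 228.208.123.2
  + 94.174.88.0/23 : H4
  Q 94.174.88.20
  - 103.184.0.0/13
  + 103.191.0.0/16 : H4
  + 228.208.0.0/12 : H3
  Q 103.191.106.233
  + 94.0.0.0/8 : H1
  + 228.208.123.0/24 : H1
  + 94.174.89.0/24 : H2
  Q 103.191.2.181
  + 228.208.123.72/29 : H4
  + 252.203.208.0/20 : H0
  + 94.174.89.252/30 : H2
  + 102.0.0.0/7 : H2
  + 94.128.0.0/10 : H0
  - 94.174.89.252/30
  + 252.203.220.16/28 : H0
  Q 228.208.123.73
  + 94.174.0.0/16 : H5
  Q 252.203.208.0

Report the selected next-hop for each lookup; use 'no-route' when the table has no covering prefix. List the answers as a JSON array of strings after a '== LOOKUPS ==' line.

Apply in order:
  add 94.160.0.0/12 -> H0 at depth 12
  add 252.203.220.20/30 -> H0 at depth 30
  add 103.191.106.224/28 -> H0 at depth 28
  add 228.208.123.73/32 -> H5 at depth 32
  add 0.0.0.0/0 -> H5 at depth 0
  add 228.208.123.0/24 -> H3 at depth 24
  add 228.208.0.0/16 -> H1 at depth 16
  add 103.184.0.0/13 -> H2 at depth 13
  ? 103.191.106.224  path d0:H5→d1:-→d2:-→d3:-→d4:-→d5:-→d6:-→d7:-→d8:-→d9:-→d10:-→d11:-→d12:-→d13:H2→d14:-→d15:-→d16:-→d17:-→d18:-→d19:-→d20:-→d21:-→d22:-→d23:-→d24:-→d25:-→d26:-→d27:-→d28:H0  best=H0
  - 0.0.0.0/0 clear@0
  - 228.208.0.0/16 clear@16
  add 103.191.104.0/21 -> H3 at depth 21
  add 103.191.0.0/16 -> H0 at depth 16
  ? 153.241.243.41  path d0:-→d1:-  best=no-route
  ? 103.191.0.226  path d0:-→d1:-→d2:-→d3:-→d4:-→d5:-→d6:-→d7:-→d8:-→d9:-→d10:-→d11:-→d12:-→d13:H2→d14:-→d15:-→d16:H0→d17:-  best=H0
  add 0.0.0.0/0 -> H5 at depth 0
  add 0.0.0.0/0 -> H2 at depth 0
  - 103.191.0.0/16 clear@16
  ? 228.208.123.2  path d0:H2→d1:-→d2:-→d3:-→d4:-→d5:-→d6:-→d7:-→d8:-→d9:-→d10:-→d11:-→d12:-→d13:-→d14:-→d15:-→d16:-→d17:-→d18:-→d19:-→d20:-→d21:-→d22:-→d23:-→d24:H3→d25:-  best=H3
  add 94.174.88.0/23 -> H4 at depth 23
  ? 94.174.88.20  path d0:H2→d1:-→d2:-→d3:-→d4:-→d5:-→d6:-→d7:-→d8:-→d9:-→d10:-→d11:-→d12:H0→d13:-→d14:-→d15:-→d16:-→d17:-→d18:-→d19:-→d20:-→d21:-→d22:-→d23:H4  best=H4
  - 103.184.0.0/13 clear@13
  add 103.191.0.0/16 -> H4 at depth 16
  add 228.208.0.0/12 -> H3 at depth 12
  ? 103.191.106.233  path d0:H2→d1:-→d2:-→d3:-→d4:-→d5:-→d6:-→d7:-→d8:-→d9:-→d10:-→d11:-→d12:-→d13:-→d14:-→d15:-→d16:H4→d17:-→d18:-→d19:-→d20:-→d21:H3→d22:-→d23:-→d24:-→d25:-→d26:-→d27:-→d28:H0  best=H0
  add 94.0.0.0/8 -> H1 at depth 8
  add 228.208.123.0/24 -> H1 at depth 24
  add 94.174.89.0/24 -> H2 at depth 24
  ? 103.191.2.181  path d0:H2→d1:-→d2:-→d3:-→d4:-→d5:-→d6:-→d7:-→d8:-→d9:-→d10:-→d11:-→d12:-→d13:-→d14:-→d15:-→d16:H4→d17:-  best=H4
  add 228.208.123.72/29 -> H4 at depth 29
  add 252.203.208.0/20 -> H0 at depth 20
  add 94.174.89.252/30 -> H2 at depth 30
  add 102.0.0.0/7 -> H2 at depth 7
  add 94.128.0.0/10 -> H0 at depth 10
  - 94.174.89.252/30 clear@30
  add 252.203.220.16/28 -> H0 at depth 28
  ? 228.208.123.73  path d0:H2→d1:-→d2:-→d3:-→d4:-→d5:-→d6:-→d7:-→d8:-→d9:-→d10:-→d11:-→d12:H3→d13:-→d14:-→d15:-→d16:-→d17:-→d18:-→d19:-→d20:-→d21:-→d22:-→d23:-→d24:H1→d25:-→d26:-→d27:-→d28:-→d29:H4→d30:-→d31:-→d32:H5  best=H5
  add 94.174.0.0/16 -> H5 at depth 16
  ? 252.203.208.0  path d0:H2→d1:-→d2:-→d3:-→d4:-→d5:-→d6:-→d7:-→d8:-→d9:-→d10:-→d11:-→d12:-→d13:-→d14:-→d15:-→d16:-→d17:-→d18:-→d19:-→d20:H0  best=H0

== LOOKUPS ==
["H0","no-route","H0","H3","H4","H0","H4","H5","H0"]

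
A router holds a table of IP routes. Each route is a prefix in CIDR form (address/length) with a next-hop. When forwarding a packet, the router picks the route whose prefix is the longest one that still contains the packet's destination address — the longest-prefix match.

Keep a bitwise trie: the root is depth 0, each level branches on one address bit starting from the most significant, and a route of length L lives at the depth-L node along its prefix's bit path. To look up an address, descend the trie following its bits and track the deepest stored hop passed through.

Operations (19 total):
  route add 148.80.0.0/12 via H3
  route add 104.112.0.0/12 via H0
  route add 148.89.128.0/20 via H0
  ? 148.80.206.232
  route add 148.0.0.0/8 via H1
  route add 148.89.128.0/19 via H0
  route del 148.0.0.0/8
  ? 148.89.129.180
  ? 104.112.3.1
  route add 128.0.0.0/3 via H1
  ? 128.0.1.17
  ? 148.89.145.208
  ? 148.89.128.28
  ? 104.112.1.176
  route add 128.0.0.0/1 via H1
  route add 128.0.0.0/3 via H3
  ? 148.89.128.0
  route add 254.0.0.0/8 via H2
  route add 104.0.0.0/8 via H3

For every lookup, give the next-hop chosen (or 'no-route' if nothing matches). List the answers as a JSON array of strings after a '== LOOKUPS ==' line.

Apply in order:
  add 148.80.0.0/12 -> H3 at depth 12
  add 104.112.0.0/12 -> H0 at depth 12
  add 148.89.128.0/20 -> H0 at depth 20
  lookup 148.80.206.232: bits 100101000101 walk d0:-→d1:-→d2:-→d3:-→d4:-→d5:-→d6:-→d7:-→d8:-→d9:-→d10:-→d11:-→d12:H3 -> H3
  add 148.0.0.0/8 -> H1 at depth 8
  add 148.89.128.0/19 -> H0 at depth 19
  - 148.0.0.0/8 clear@8
  lookup 148.89.129.180: bits 10010100010110011000 walk d0:-→d1:-→d2:-→d3:-→d4:-→d5:-→d6:-→d7:-→d8:-→d9:-→d10:-→d11:-→d12:H3→d13:-→d14:-→d15:-→d16:-→d17:-→d18:-→d19:H0→d20:H0 -> H0
  lookup 104.112.3.1: bits 011010000111 walk d0:-→d1:-→d2:-→d3:-→d4:-→d5:-→d6:-→d7:-→d8:-→d9:-→d10:-→d11:-→d12:H0 -> H0
  add 128.0.0.0/3 -> H1 at depth 3
  lookup 128.0.1.17: bits 100 walk d0:-→d1:-→d2:-→d3:H1 -> H1
  lookup 148.89.145.208: bits 1001010001011001100 walk d0:-→d1:-→d2:-→d3:H1→d4:-→d5:-→d6:-→d7:-→d8:-→d9:-→d10:-→d11:-→d12:H3→d13:-→d14:-→d15:-→d16:-→d17:-→d18:-→d19:H0 -> H0
  lookup 148.89.128.28: bits 10010100010110011000 walk d0:-→d1:-→d2:-→d3:H1→d4:-→d5:-→d6:-→d7:-→d8:-→d9:-→d10:-→d11:-→d12:H3→d13:-→d14:-→d15:-→d16:-→d17:-→d18:-→d19:H0→d20:H0 -> H0
  lookup 104.112.1.176: bits 011010000111 walk d0:-→d1:-→d2:-→d3:-→d4:-→d5:-→d6:-→d7:-→d8:-→d9:-→d10:-→d11:-→d12:H0 -> H0
  add 128.0.0.0/1 -> H1 at depth 1
  add 128.0.0.0/3 -> H3 at depth 3
  lookup 148.89.128.0: bits 10010100010110011000 walk d0:-→d1:H1→d2:-→d3:H3→d4:-→d5:-→d6:-→d7:-→d8:-→d9:-→d10:-→d11:-→d12:H3→d13:-→d14:-→d15:-→d16:-→d17:-→d18:-→d19:H0→d20:H0 -> H0
  add 254.0.0.0/8 -> H2 at depth 8
  add 104.0.0.0/8 -> H3 at depth 8

== LOOKUPS ==
["H3","H0","H0","H1","H0","H0","H0","H0"]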